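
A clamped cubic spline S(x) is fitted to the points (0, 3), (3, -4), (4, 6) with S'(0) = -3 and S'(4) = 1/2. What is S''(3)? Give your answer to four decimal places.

Write σ_i for S''(x_i). With h_i = 3, 1 and divided differences Δ_i = -7/3, 10, the continuity of S' gives the tridiagonal system
  3·σ_0 + 8·σ_1 + 1·σ_2 = 6(Δ_1 - Δ_0) = 74
Clamped end conditions give two more equations: 2h_0·σ_0 + h_0·σ_1 = 6(Δ_0 - S'(0)) = 4 and h_1·σ_1 + 2h_1·σ_2 = 6(S'(4) - Δ_1) = -57.
Solving: σ_0 = -185/24, σ_1 = 67/4, σ_2 = -295/8.

16.7500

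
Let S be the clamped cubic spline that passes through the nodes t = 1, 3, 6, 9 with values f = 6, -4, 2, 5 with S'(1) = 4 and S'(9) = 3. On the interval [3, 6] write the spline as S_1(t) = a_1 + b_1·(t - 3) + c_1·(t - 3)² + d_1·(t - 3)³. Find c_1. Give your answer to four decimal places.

4.4474

Put σ_i = S'' at the i-th knot. Here h = (2, 3, 3) and Δ = (-5, 2, 1), so the interior equations h_(i-1)·σ_(i-1) + 2(h_(i-1)+h_i)·σ_i + h_i·σ_(i+1) = 6(Δ_i − Δ_(i-1)) read
  2·σ_0 + 10·σ_1 + 3·σ_2 = 6(Δ_1 - Δ_0) = 42
  3·σ_1 + 12·σ_2 + 3·σ_3 = 6(Δ_2 - Δ_1) = -6
Clamped end conditions give two more equations: 2h_0·σ_0 + h_0·σ_1 = 6(Δ_0 - S'(1)) = -54 and h_2·σ_2 + 2h_2·σ_3 = 6(S'(9) - Δ_2) = 12.
Solving: σ_0 = -341/19, σ_1 = 169/19, σ_2 = -70/19, σ_3 = 73/19.
On [3, 6], with S_1(t) = a_1 + b_1·(t - 3) + c_1·(t - 3)² + d_1·(t - 3)³: c_1 = σ_1/2 = 169/38, d_1 = (σ_2 - σ_1)/(6h_1) = -239/342, b_1 = Δ_1 - h_1(2σ_1 + σ_2)/6 = -96/19.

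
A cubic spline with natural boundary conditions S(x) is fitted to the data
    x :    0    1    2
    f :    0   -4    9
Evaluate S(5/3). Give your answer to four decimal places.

3.4074

Put σ_i = S'' at the i-th knot. Here h = (1, 1) and Δ = (-4, 13), so the interior equations h_(i-1)·σ_(i-1) + 2(h_(i-1)+h_i)·σ_i + h_i·σ_(i+1) = 6(Δ_i − Δ_(i-1)) read
  1·σ_0 + 4·σ_1 + 1·σ_2 = 6(Δ_1 - Δ_0) = 102
Natural end conditions: σ_0 = σ_2 = 0.
Solving the tridiagonal system: σ_0 = 0, σ_1 = 51/2, σ_2 = 0.
On [1, 2], S(x) = -4 + 9/2·(x - 1) + 51/4·(x - 1)² - 17/4·(x - 1)³.
With (x - 1) = 2/3: S(5/3) = 92/27.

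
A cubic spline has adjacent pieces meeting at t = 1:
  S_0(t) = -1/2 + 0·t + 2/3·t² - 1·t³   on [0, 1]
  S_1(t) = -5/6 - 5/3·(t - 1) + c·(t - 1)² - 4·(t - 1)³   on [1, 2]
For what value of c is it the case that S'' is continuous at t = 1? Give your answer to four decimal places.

-2.3333

S_0''(t) = 4/3 - 6·t, so S_0''(1) = -14/3. On the right, S_1''(1) = 2c, so c = -7/3.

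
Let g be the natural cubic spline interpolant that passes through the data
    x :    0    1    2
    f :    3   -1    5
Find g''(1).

Let m_i = g''(x_i). Step sizes h_i = 1, 1; slopes of the chords Δ_i = (y_(i+1) - y_i)/h_i = -4, 6.
  1·m_0 + 4·m_1 + 1·m_2 = 6(Δ_1 - Δ_0) = 60
Natural end conditions: m_0 = m_2 = 0.
Solving the tridiagonal system: m_0 = 0, m_1 = 15, m_2 = 0.

15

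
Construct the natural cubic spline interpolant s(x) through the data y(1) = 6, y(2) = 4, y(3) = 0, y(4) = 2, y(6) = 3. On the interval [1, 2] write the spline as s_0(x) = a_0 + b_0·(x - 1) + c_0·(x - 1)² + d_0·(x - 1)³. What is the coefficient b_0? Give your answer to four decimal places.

With σ_i denoting the second derivative at x_i, h_i = 1, 1, 1, 2, and Δ_i = (y_(i+1) − y_i)/h_i = -2, -4, 2, 1/2:
  1·σ_0 + 4·σ_1 + 1·σ_2 = 6(Δ_1 - Δ_0) = -12
  1·σ_1 + 4·σ_2 + 1·σ_3 = 6(Δ_2 - Δ_1) = 36
  1·σ_2 + 6·σ_3 + 2·σ_4 = 6(Δ_3 - Δ_2) = -9
Natural end conditions: σ_0 = σ_4 = 0.
Solving: σ_0 = 0, σ_1 = -501/86, σ_2 = 486/43, σ_3 = -291/86, σ_4 = 0.
On [1, 2], with s_0(x) = a_0 + b_0·(x - 1) + c_0·(x - 1)² + d_0·(x - 1)³: c_0 = σ_0/2 = 0, d_0 = (σ_1 - σ_0)/(6h_0) = -167/172, b_0 = Δ_0 - h_0(2σ_0 + σ_1)/6 = -177/172.

-1.0291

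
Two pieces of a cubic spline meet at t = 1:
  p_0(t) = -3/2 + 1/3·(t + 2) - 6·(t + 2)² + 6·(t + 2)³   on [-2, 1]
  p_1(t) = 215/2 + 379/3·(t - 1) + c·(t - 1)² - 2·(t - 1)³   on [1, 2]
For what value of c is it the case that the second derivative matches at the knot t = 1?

48

p_0''(t) = -12 + 36·(t + 2), so p_0''(1) = 96. On the right, p_1''(1) = 2c, so c = 48.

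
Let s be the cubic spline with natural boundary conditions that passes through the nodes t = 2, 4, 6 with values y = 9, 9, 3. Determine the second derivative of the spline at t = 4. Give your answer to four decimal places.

Let σ_i = s''(x_i). Step sizes h_i = 2, 2; slopes of the chords Δ_i = (y_(i+1) - y_i)/h_i = 0, -3.
  2·σ_0 + 8·σ_1 + 2·σ_2 = 6(Δ_1 - Δ_0) = -18
Natural end conditions: σ_0 = σ_2 = 0.
Solving: σ_0 = 0, σ_1 = -9/4, σ_2 = 0.

-2.2500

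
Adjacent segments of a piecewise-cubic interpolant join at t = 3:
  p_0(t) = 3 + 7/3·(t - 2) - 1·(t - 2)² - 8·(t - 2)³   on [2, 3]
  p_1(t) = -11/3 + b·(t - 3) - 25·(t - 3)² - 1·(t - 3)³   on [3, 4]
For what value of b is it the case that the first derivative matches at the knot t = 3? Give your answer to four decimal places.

-23.6667

p_0'(t) = 7/3 - 2·(t - 2) - 24·(t - 2)², so p_0'(3) = -71/3. On the right, p_1'(3) = b, so b = -71/3.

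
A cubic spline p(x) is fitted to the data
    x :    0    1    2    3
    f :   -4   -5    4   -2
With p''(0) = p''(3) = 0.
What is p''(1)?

Write M_i for p''(x_i). With h_i = 1, 1, 1 and divided differences Δ_i = -1, 9, -6, the continuity of p' gives the tridiagonal system
  1·M_0 + 4·M_1 + 1·M_2 = 6(Δ_1 - Δ_0) = 60
  1·M_1 + 4·M_2 + 1·M_3 = 6(Δ_2 - Δ_1) = -90
Natural end conditions: M_0 = M_3 = 0.
Solving the tridiagonal system: M_0 = 0, M_1 = 22, M_2 = -28, M_3 = 0.

22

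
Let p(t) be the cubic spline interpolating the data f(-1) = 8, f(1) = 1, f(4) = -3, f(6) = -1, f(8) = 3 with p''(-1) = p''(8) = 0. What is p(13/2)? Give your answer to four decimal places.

-0.1094

With m_i denoting the second derivative at x_i, h_i = 2, 3, 2, 2, and Δ_i = (y_(i+1) − y_i)/h_i = -7/2, -4/3, 1, 2:
  2·m_0 + 10·m_1 + 3·m_2 = 6(Δ_1 - Δ_0) = 13
  3·m_1 + 10·m_2 + 2·m_3 = 6(Δ_2 - Δ_1) = 14
  2·m_2 + 8·m_3 + 2·m_4 = 6(Δ_3 - Δ_2) = 6
Natural end conditions: m_0 = m_4 = 0.
Forward elimination and back-substitution give m_0 = 0, m_1 = 1, m_2 = 1, m_3 = 1/2, m_4 = 0.
On [6, 8], p(t) = -1 + 5/3·(t - 6) + 1/4·(t - 6)² - 1/24·(t - 6)³.
With (t - 6) = 1/2: p(13/2) = -7/64.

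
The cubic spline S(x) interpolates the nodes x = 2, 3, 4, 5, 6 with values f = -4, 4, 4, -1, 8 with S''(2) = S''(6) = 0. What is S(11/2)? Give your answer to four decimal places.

Put M_i = S'' at the i-th knot. Here h = (1, 1, 1, 1) and Δ = (8, 0, -5, 9), so the interior equations h_(i-1)·M_(i-1) + 2(h_(i-1)+h_i)·M_i + h_i·M_(i+1) = 6(Δ_i − Δ_(i-1)) read
  1·M_0 + 4·M_1 + 1·M_2 = 6(Δ_1 - Δ_0) = -48
  1·M_1 + 4·M_2 + 1·M_3 = 6(Δ_2 - Δ_1) = -30
  1·M_2 + 4·M_3 + 1·M_4 = 6(Δ_3 - Δ_2) = 84
Natural end conditions: M_0 = M_4 = 0.
Solving: M_0 = 0, M_1 = -129/14, M_2 = -78/7, M_3 = 333/14, M_4 = 0.
On [5, 6], S(x) = -1 + 15/14·(x - 5) + 333/28·(x - 5)² - 111/28·(x - 5)³.
With (x - 5) = 1/2: S(11/2) = 451/224.

2.0134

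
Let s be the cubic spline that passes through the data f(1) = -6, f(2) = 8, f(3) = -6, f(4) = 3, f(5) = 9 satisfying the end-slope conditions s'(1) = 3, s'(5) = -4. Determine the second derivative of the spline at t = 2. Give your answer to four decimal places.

Put σ_i = s'' at the i-th knot. Here h = (1, 1, 1, 1) and Δ = (14, -14, 9, 6), so the interior equations h_(i-1)·σ_(i-1) + 2(h_(i-1)+h_i)·σ_i + h_i·σ_(i+1) = 6(Δ_i − Δ_(i-1)) read
  1·σ_0 + 4·σ_1 + 1·σ_2 = 6(Δ_1 - Δ_0) = -168
  1·σ_1 + 4·σ_2 + 1·σ_3 = 6(Δ_2 - Δ_1) = 138
  1·σ_2 + 4·σ_3 + 1·σ_4 = 6(Δ_3 - Δ_2) = -18
Clamped end conditions give two more equations: 2h_0·σ_0 + h_0·σ_1 = 6(Δ_0 - s'(1)) = 66 and h_3·σ_3 + 2h_3·σ_4 = 6(s'(5) - Δ_3) = -60.
Hence σ_0 = 488/7, σ_1 = -514/7, σ_2 = 56, σ_3 = -88/7, σ_4 = -166/7.

-73.4286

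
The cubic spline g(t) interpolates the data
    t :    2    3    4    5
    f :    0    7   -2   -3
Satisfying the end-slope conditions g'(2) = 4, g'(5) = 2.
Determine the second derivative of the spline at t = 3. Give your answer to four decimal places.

-36.1333

With m_i denoting the second derivative at x_i, h_i = 1, 1, 1, and Δ_i = (y_(i+1) − y_i)/h_i = 7, -9, -1:
  1·m_0 + 4·m_1 + 1·m_2 = 6(Δ_1 - Δ_0) = -96
  1·m_1 + 4·m_2 + 1·m_3 = 6(Δ_2 - Δ_1) = 48
Clamped end conditions give two more equations: 2h_0·m_0 + h_0·m_1 = 6(Δ_0 - g'(2)) = 18 and h_2·m_2 + 2h_2·m_3 = 6(g'(5) - Δ_2) = 18.
Solving the tridiagonal system: m_0 = 406/15, m_1 = -542/15, m_2 = 322/15, m_3 = -26/15.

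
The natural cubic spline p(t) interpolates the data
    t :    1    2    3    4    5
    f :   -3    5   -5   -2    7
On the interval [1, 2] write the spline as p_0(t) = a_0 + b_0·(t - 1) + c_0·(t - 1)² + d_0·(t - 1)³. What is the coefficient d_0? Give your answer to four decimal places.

Write M_i for p''(x_i). With h_i = 1, 1, 1, 1 and divided differences Δ_i = 8, -10, 3, 9, the continuity of p' gives the tridiagonal system
  1·M_0 + 4·M_1 + 1·M_2 = 6(Δ_1 - Δ_0) = -108
  1·M_1 + 4·M_2 + 1·M_3 = 6(Δ_2 - Δ_1) = 78
  1·M_2 + 4·M_3 + 1·M_4 = 6(Δ_3 - Δ_2) = 36
Natural end conditions: M_0 = M_4 = 0.
Solving the tridiagonal system: M_0 = 0, M_1 = -237/7, M_2 = 192/7, M_3 = 15/7, M_4 = 0.
On [1, 2], with p_0(t) = a_0 + b_0·(t - 1) + c_0·(t - 1)² + d_0·(t - 1)³: c_0 = M_0/2 = 0, d_0 = (M_1 - M_0)/(6h_0) = -79/14, b_0 = Δ_0 - h_0(2M_0 + M_1)/6 = 191/14.

-5.6429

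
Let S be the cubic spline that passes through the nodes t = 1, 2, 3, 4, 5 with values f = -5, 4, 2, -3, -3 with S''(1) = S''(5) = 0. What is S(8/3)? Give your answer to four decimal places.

Put m_i = S'' at the i-th knot. Here h = (1, 1, 1, 1) and Δ = (9, -2, -5, 0), so the interior equations h_(i-1)·m_(i-1) + 2(h_(i-1)+h_i)·m_i + h_i·m_(i+1) = 6(Δ_i − Δ_(i-1)) read
  1·m_0 + 4·m_1 + 1·m_2 = 6(Δ_1 - Δ_0) = -66
  1·m_1 + 4·m_2 + 1·m_3 = 6(Δ_2 - Δ_1) = -18
  1·m_2 + 4·m_3 + 1·m_4 = 6(Δ_3 - Δ_2) = 30
Natural end conditions: m_0 = m_4 = 0.
Forward elimination and back-substitution give m_0 = 0, m_1 = -111/7, m_2 = -18/7, m_3 = 57/7, m_4 = 0.
On [2, 3], S(t) = 4 + 26/7·(t - 2) - 111/14·(t - 2)² + 31/14·(t - 2)³.
With (t - 2) = 2/3: S(8/3) = 682/189.

3.6085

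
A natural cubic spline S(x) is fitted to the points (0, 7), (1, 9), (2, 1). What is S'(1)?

-3

With M_i denoting the second derivative at x_i, h_i = 1, 1, and Δ_i = (y_(i+1) − y_i)/h_i = 2, -8:
  1·M_0 + 4·M_1 + 1·M_2 = 6(Δ_1 - Δ_0) = -60
Natural end conditions: M_0 = M_2 = 0.
Solving: M_0 = 0, M_1 = -15, M_2 = 0.
On [1, 2], S'(x) = b_1 + 2c_1·(x - 1) + 3d_1·(x - 1)² with b_1 = Δ_1 - h_1(2M_1 + M_2)/6 = -3, c_1 = M_1/2 = -15/2, d_1 = (M_2 - M_1)/(6h_1) = 5/2. So S'(1) = -3.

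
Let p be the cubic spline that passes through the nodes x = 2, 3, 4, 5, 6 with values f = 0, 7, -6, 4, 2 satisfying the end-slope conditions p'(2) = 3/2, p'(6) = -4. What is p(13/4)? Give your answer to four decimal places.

4.5439

Let m_i = p''(x_i). Step sizes h_i = 1, 1, 1, 1; slopes of the chords Δ_i = (y_(i+1) - y_i)/h_i = 7, -13, 10, -2.
  1·m_0 + 4·m_1 + 1·m_2 = 6(Δ_1 - Δ_0) = -120
  1·m_1 + 4·m_2 + 1·m_3 = 6(Δ_2 - Δ_1) = 138
  1·m_2 + 4·m_3 + 1·m_4 = 6(Δ_3 - Δ_2) = -72
Clamped end conditions give two more equations: 2h_0·m_0 + h_0·m_1 = 6(Δ_0 - p'(2)) = 33 and h_3·m_3 + 2h_3·m_4 = 6(p'(6) - Δ_3) = -12.
Hence m_0 = 2473/56, m_1 = -1549/28, m_2 = 457/8, m_3 = -985/28, m_4 = 649/56.
On [3, 4], p(x) = 7 - 457/112·(x - 3) - 1549/56·(x - 3)² + 2099/112·(x - 3)³.
With (x - 3) = 1/4: p(13/4) = 4653/1024.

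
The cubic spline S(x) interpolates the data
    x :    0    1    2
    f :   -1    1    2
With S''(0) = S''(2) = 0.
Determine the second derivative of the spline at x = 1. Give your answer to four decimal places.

-1.5000

Write M_i for S''(x_i). With h_i = 1, 1 and divided differences Δ_i = 2, 1, the continuity of S' gives the tridiagonal system
  1·M_0 + 4·M_1 + 1·M_2 = 6(Δ_1 - Δ_0) = -6
Natural end conditions: M_0 = M_2 = 0.
Hence M_0 = 0, M_1 = -3/2, M_2 = 0.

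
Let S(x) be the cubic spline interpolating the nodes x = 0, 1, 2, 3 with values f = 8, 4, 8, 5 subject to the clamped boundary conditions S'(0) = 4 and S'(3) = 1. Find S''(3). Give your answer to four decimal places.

Put M_i = S'' at the i-th knot. Here h = (1, 1, 1) and Δ = (-4, 4, -3), so the interior equations h_(i-1)·M_(i-1) + 2(h_(i-1)+h_i)·M_i + h_i·M_(i+1) = 6(Δ_i − Δ_(i-1)) read
  1·M_0 + 4·M_1 + 1·M_2 = 6(Δ_1 - Δ_0) = 48
  1·M_1 + 4·M_2 + 1·M_3 = 6(Δ_2 - Δ_1) = -42
Clamped end conditions give two more equations: 2h_0·M_0 + h_0·M_1 = 6(Δ_0 - S'(0)) = -48 and h_2·M_2 + 2h_2·M_3 = 6(S'(3) - Δ_2) = 24.
Forward elimination and back-substitution give M_0 = -188/5, M_1 = 136/5, M_2 = -116/5, M_3 = 118/5.

23.6000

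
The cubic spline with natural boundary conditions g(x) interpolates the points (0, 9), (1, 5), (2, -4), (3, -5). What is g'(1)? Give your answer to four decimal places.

Put m_i = g'' at the i-th knot. Here h = (1, 1, 1) and Δ = (-4, -9, -1), so the interior equations h_(i-1)·m_(i-1) + 2(h_(i-1)+h_i)·m_i + h_i·m_(i+1) = 6(Δ_i − Δ_(i-1)) read
  1·m_0 + 4·m_1 + 1·m_2 = 6(Δ_1 - Δ_0) = -30
  1·m_1 + 4·m_2 + 1·m_3 = 6(Δ_2 - Δ_1) = 48
Natural end conditions: m_0 = m_3 = 0.
Forward elimination and back-substitution give m_0 = 0, m_1 = -56/5, m_2 = 74/5, m_3 = 0.
On [1, 2], g'(x) = b_1 + 2c_1·(x - 1) + 3d_1·(x - 1)² with b_1 = Δ_1 - h_1(2m_1 + m_2)/6 = -116/15, c_1 = m_1/2 = -28/5, d_1 = (m_2 - m_1)/(6h_1) = 13/3. So g'(1) = -116/15.

-7.7333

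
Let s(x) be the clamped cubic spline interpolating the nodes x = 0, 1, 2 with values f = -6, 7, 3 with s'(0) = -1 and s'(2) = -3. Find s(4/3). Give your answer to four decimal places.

7.3333

With σ_i denoting the second derivative at x_i, h_i = 1, 1, and Δ_i = (y_(i+1) − y_i)/h_i = 13, -4:
  1·σ_0 + 4·σ_1 + 1·σ_2 = 6(Δ_1 - Δ_0) = -102
Clamped end conditions give two more equations: 2h_0·σ_0 + h_0·σ_1 = 6(Δ_0 - s'(0)) = 84 and h_1·σ_1 + 2h_1·σ_2 = 6(s'(2) - Δ_1) = 6.
Hence σ_0 = 133/2, σ_1 = -49, σ_2 = 55/2.
On [1, 2], s(x) = 7 + 31/4·(x - 1) - 49/2·(x - 1)² + 51/4·(x - 1)³.
With (x - 1) = 1/3: s(4/3) = 22/3.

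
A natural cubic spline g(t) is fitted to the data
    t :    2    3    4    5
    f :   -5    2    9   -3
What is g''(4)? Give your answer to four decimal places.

-30.4000

Write M_i for g''(x_i). With h_i = 1, 1, 1 and divided differences Δ_i = 7, 7, -12, the continuity of g' gives the tridiagonal system
  1·M_0 + 4·M_1 + 1·M_2 = 6(Δ_1 - Δ_0) = 0
  1·M_1 + 4·M_2 + 1·M_3 = 6(Δ_2 - Δ_1) = -114
Natural end conditions: M_0 = M_3 = 0.
Forward elimination and back-substitution give M_0 = 0, M_1 = 38/5, M_2 = -152/5, M_3 = 0.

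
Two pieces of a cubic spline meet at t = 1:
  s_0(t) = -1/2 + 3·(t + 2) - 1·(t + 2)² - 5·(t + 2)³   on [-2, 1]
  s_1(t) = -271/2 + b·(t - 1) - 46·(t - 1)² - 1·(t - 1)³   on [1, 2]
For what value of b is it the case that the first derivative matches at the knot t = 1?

s_0'(t) = 3 - 2·(t + 2) - 15·(t + 2)², so s_0'(1) = -138. On the right, s_1'(1) = b, so b = -138.

-138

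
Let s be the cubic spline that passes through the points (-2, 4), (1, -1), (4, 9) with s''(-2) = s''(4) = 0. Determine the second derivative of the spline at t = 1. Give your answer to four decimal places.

Let m_i = s''(x_i). Step sizes h_i = 3, 3; slopes of the chords Δ_i = (y_(i+1) - y_i)/h_i = -5/3, 10/3.
  3·m_0 + 12·m_1 + 3·m_2 = 6(Δ_1 - Δ_0) = 30
Natural end conditions: m_0 = m_2 = 0.
Hence m_0 = 0, m_1 = 5/2, m_2 = 0.

2.5000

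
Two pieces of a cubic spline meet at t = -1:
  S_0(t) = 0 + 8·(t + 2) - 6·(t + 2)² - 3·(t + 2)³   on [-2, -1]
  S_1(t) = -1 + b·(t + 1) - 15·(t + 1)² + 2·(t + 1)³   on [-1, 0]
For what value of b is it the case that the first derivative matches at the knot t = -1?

-13

S_0'(t) = 8 - 12·(t + 2) - 9·(t + 2)², so S_0'(-1) = -13. On the right, S_1'(-1) = b, so b = -13.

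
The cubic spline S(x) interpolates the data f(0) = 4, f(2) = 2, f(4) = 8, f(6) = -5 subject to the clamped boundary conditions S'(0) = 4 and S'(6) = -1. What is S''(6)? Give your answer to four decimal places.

14.8333

Write m_i for S''(x_i). With h_i = 2, 2, 2 and divided differences Δ_i = -1, 3, -13/2, the continuity of S' gives the tridiagonal system
  2·m_0 + 8·m_1 + 2·m_2 = 6(Δ_1 - Δ_0) = 24
  2·m_1 + 8·m_2 + 2·m_3 = 6(Δ_2 - Δ_1) = -57
Clamped end conditions give two more equations: 2h_0·m_0 + h_0·m_1 = 6(Δ_0 - S'(0)) = -30 and h_2·m_2 + 2h_2·m_3 = 6(S'(6) - Δ_2) = 33.
Hence m_0 = -73/6, m_1 = 28/3, m_2 = -79/6, m_3 = 89/6.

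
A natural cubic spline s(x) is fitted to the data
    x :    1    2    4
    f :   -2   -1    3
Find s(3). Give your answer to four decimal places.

Put M_i = s'' at the i-th knot. Here h = (1, 2) and Δ = (1, 2), so the interior equations h_(i-1)·M_(i-1) + 2(h_(i-1)+h_i)·M_i + h_i·M_(i+1) = 6(Δ_i − Δ_(i-1)) read
  1·M_0 + 6·M_1 + 2·M_2 = 6(Δ_1 - Δ_0) = 6
Natural end conditions: M_0 = M_2 = 0.
Hence M_0 = 0, M_1 = 1, M_2 = 0.
On [2, 4], s(x) = -1 + 4/3·(x - 2) + 1/2·(x - 2)² - 1/12·(x - 2)³.
With (x - 2) = 1: s(3) = 3/4.

0.7500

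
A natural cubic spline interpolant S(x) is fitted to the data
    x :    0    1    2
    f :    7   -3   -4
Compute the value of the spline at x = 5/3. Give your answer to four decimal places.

Let σ_i = S''(x_i). Step sizes h_i = 1, 1; slopes of the chords Δ_i = (y_(i+1) - y_i)/h_i = -10, -1.
  1·σ_0 + 4·σ_1 + 1·σ_2 = 6(Δ_1 - Δ_0) = 54
Natural end conditions: σ_0 = σ_2 = 0.
Solving the tridiagonal system: σ_0 = 0, σ_1 = 27/2, σ_2 = 0.
On [1, 2], S(x) = -3 - 11/2·(x - 1) + 27/4·(x - 1)² - 9/4·(x - 1)³.
With (x - 1) = 2/3: S(5/3) = -13/3.

-4.3333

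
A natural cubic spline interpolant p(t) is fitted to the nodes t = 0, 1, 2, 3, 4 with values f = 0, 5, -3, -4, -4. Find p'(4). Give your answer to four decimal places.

-0.4643

With σ_i denoting the second derivative at x_i, h_i = 1, 1, 1, 1, and Δ_i = (y_(i+1) − y_i)/h_i = 5, -8, -1, 0:
  1·σ_0 + 4·σ_1 + 1·σ_2 = 6(Δ_1 - Δ_0) = -78
  1·σ_1 + 4·σ_2 + 1·σ_3 = 6(Δ_2 - Δ_1) = 42
  1·σ_2 + 4·σ_3 + 1·σ_4 = 6(Δ_3 - Δ_2) = 6
Natural end conditions: σ_0 = σ_4 = 0.
Forward elimination and back-substitution give σ_0 = 0, σ_1 = -333/14, σ_2 = 120/7, σ_3 = -39/14, σ_4 = 0.
On [3, 4], p'(t) = b_3 + 2c_3·(t - 3) + 3d_3·(t - 3)² with b_3 = Δ_3 - h_3(2σ_3 + σ_4)/6 = 13/14, c_3 = σ_3/2 = -39/28, d_3 = (σ_4 - σ_3)/(6h_3) = 13/28. So p'(4) = -13/28.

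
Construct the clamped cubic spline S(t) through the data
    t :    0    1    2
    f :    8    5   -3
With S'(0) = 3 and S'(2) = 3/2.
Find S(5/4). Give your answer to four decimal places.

2.3613

With M_i denoting the second derivative at x_i, h_i = 1, 1, and Δ_i = (y_(i+1) − y_i)/h_i = -3, -8:
  1·M_0 + 4·M_1 + 1·M_2 = 6(Δ_1 - Δ_0) = -30
Clamped end conditions give two more equations: 2h_0·M_0 + h_0·M_1 = 6(Δ_0 - S'(0)) = -36 and h_1·M_1 + 2h_1·M_2 = 6(S'(2) - Δ_1) = 57.
Forward elimination and back-substitution give M_0 = -45/4, M_1 = -27/2, M_2 = 141/4.
On [1, 2], S(t) = 5 - 75/8·(t - 1) - 27/4·(t - 1)² + 65/8·(t - 1)³.
With (t - 1) = 1/4: S(5/4) = 1209/512.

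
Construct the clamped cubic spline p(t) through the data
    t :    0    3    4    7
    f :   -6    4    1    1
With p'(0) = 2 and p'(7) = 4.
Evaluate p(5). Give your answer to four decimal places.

-1.4323

Write M_i for p''(x_i). With h_i = 3, 1, 3 and divided differences Δ_i = 10/3, -3, 0, the continuity of p' gives the tridiagonal system
  3·M_0 + 8·M_1 + 1·M_2 = 6(Δ_1 - Δ_0) = -38
  1·M_1 + 8·M_2 + 3·M_3 = 6(Δ_2 - Δ_1) = 18
Clamped end conditions give two more equations: 2h_0·M_0 + h_0·M_1 = 6(Δ_0 - p'(0)) = 8 and h_2·M_2 + 2h_2·M_3 = 6(p'(7) - Δ_2) = 24.
Hence M_0 = 778/165, M_1 = -372/55, M_2 = 108/55, M_3 = 166/55.
On [4, 7], p(t) = 1 - 191/55·(t - 4) + 54/55·(t - 4)² + 29/495·(t - 4)³.
With (t - 4) = 1: p(5) = -709/495.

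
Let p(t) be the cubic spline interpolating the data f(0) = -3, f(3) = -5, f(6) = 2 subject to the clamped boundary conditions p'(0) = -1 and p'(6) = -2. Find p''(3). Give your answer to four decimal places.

With m_i denoting the second derivative at x_i, h_i = 3, 3, and Δ_i = (y_(i+1) − y_i)/h_i = -2/3, 7/3:
  3·m_0 + 12·m_1 + 3·m_2 = 6(Δ_1 - Δ_0) = 18
Clamped end conditions give two more equations: 2h_0·m_0 + h_0·m_1 = 6(Δ_0 - p'(0)) = 2 and h_1·m_1 + 2h_1·m_2 = 6(p'(6) - Δ_1) = -26.
Forward elimination and back-substitution give m_0 = -4/3, m_1 = 10/3, m_2 = -6.

3.3333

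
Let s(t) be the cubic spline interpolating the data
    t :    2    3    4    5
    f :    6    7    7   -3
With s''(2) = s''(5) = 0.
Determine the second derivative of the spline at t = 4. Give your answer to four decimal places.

-15.6000

Write M_i for s''(x_i). With h_i = 1, 1, 1 and divided differences Δ_i = 1, 0, -10, the continuity of s' gives the tridiagonal system
  1·M_0 + 4·M_1 + 1·M_2 = 6(Δ_1 - Δ_0) = -6
  1·M_1 + 4·M_2 + 1·M_3 = 6(Δ_2 - Δ_1) = -60
Natural end conditions: M_0 = M_3 = 0.
Solving the tridiagonal system: M_0 = 0, M_1 = 12/5, M_2 = -78/5, M_3 = 0.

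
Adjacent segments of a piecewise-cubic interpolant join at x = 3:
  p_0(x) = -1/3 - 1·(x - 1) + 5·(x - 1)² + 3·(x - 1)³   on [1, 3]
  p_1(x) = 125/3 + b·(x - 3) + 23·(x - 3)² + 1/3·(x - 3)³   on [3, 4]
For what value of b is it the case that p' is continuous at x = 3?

p_0'(x) = -1 + 10·(x - 1) + 9·(x - 1)², so p_0'(3) = 55. On the right, p_1'(3) = b, so b = 55.

55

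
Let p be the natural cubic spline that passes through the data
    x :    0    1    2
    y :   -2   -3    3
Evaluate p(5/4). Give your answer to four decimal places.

-2.0742

Let σ_i = p''(x_i). Step sizes h_i = 1, 1; slopes of the chords Δ_i = (y_(i+1) - y_i)/h_i = -1, 6.
  1·σ_0 + 4·σ_1 + 1·σ_2 = 6(Δ_1 - Δ_0) = 42
Natural end conditions: σ_0 = σ_2 = 0.
Solving: σ_0 = 0, σ_1 = 21/2, σ_2 = 0.
On [1, 2], p(x) = -3 + 5/2·(x - 1) + 21/4·(x - 1)² - 7/4·(x - 1)³.
With (x - 1) = 1/4: p(5/4) = -531/256.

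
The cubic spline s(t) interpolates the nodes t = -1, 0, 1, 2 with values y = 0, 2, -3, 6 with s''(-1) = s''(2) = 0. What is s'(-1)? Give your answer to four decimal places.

Let m_i = s''(x_i). Step sizes h_i = 1, 1, 1; slopes of the chords Δ_i = (y_(i+1) - y_i)/h_i = 2, -5, 9.
  1·m_0 + 4·m_1 + 1·m_2 = 6(Δ_1 - Δ_0) = -42
  1·m_1 + 4·m_2 + 1·m_3 = 6(Δ_2 - Δ_1) = 84
Natural end conditions: m_0 = m_3 = 0.
Solving the tridiagonal system: m_0 = 0, m_1 = -84/5, m_2 = 126/5, m_3 = 0.
On [-1, 0], s'(t) = b_0 + 2c_0·(t + 1) + 3d_0·(t + 1)² with b_0 = Δ_0 - h_0(2m_0 + m_1)/6 = 24/5, c_0 = m_0/2 = 0, d_0 = (m_1 - m_0)/(6h_0) = -14/5. So s'(-1) = 24/5.

4.8000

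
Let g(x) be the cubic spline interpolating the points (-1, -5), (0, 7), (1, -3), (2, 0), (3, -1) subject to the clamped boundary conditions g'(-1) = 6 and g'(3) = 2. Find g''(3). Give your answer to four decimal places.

Put m_i = g'' at the i-th knot. Here h = (1, 1, 1, 1) and Δ = (12, -10, 3, -1), so the interior equations h_(i-1)·m_(i-1) + 2(h_(i-1)+h_i)·m_i + h_i·m_(i+1) = 6(Δ_i − Δ_(i-1)) read
  1·m_0 + 4·m_1 + 1·m_2 = 6(Δ_1 - Δ_0) = -132
  1·m_1 + 4·m_2 + 1·m_3 = 6(Δ_2 - Δ_1) = 78
  1·m_2 + 4·m_3 + 1·m_4 = 6(Δ_3 - Δ_2) = -24
Clamped end conditions give two more equations: 2h_0·m_0 + h_0·m_1 = 6(Δ_0 - g'(-1)) = 36 and h_3·m_3 + 2h_3·m_4 = 6(g'(3) - Δ_3) = 18.
Forward elimination and back-substitution give m_0 = 314/7, m_1 = -376/7, m_2 = 38, m_3 = -142/7, m_4 = 134/7.

19.1429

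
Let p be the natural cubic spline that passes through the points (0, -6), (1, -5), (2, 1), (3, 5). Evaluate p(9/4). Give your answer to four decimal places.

2.2844

Put M_i = p'' at the i-th knot. Here h = (1, 1, 1) and Δ = (1, 6, 4), so the interior equations h_(i-1)·M_(i-1) + 2(h_(i-1)+h_i)·M_i + h_i·M_(i+1) = 6(Δ_i − Δ_(i-1)) read
  1·M_0 + 4·M_1 + 1·M_2 = 6(Δ_1 - Δ_0) = 30
  1·M_1 + 4·M_2 + 1·M_3 = 6(Δ_2 - Δ_1) = -12
Natural end conditions: M_0 = M_3 = 0.
Forward elimination and back-substitution give M_0 = 0, M_1 = 44/5, M_2 = -26/5, M_3 = 0.
On [2, 3], p(x) = 1 + 86/15·(x - 2) - 13/5·(x - 2)² + 13/15·(x - 2)³.
With (x - 2) = 1/4: p(9/4) = 731/320.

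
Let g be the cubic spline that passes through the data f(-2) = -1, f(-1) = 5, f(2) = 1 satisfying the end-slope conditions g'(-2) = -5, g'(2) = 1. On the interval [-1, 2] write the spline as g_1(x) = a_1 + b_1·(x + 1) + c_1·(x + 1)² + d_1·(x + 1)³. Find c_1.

-7

Write M_i for g''(x_i). With h_i = 1, 3 and divided differences Δ_i = 6, -4/3, the continuity of g' gives the tridiagonal system
  1·M_0 + 8·M_1 + 3·M_2 = 6(Δ_1 - Δ_0) = -44
Clamped end conditions give two more equations: 2h_0·M_0 + h_0·M_1 = 6(Δ_0 - g'(-2)) = 66 and h_1·M_1 + 2h_1·M_2 = 6(g'(2) - Δ_1) = 14.
Forward elimination and back-substitution give M_0 = 40, M_1 = -14, M_2 = 28/3.
On [-1, 2], with g_1(x) = a_1 + b_1·(x + 1) + c_1·(x + 1)² + d_1·(x + 1)³: c_1 = M_1/2 = -7, d_1 = (M_2 - M_1)/(6h_1) = 35/27, b_1 = Δ_1 - h_1(2M_1 + M_2)/6 = 8.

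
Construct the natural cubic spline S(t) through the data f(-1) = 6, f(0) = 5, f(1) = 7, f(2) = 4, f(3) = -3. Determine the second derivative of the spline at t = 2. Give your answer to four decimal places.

Write M_i for S''(x_i). With h_i = 1, 1, 1, 1 and divided differences Δ_i = -1, 2, -3, -7, the continuity of S' gives the tridiagonal system
  1·M_0 + 4·M_1 + 1·M_2 = 6(Δ_1 - Δ_0) = 18
  1·M_1 + 4·M_2 + 1·M_3 = 6(Δ_2 - Δ_1) = -30
  1·M_2 + 4·M_3 + 1·M_4 = 6(Δ_3 - Δ_2) = -24
Natural end conditions: M_0 = M_4 = 0.
Solving the tridiagonal system: M_0 = 0, M_1 = 183/28, M_2 = -57/7, M_3 = -111/28, M_4 = 0.

-3.9643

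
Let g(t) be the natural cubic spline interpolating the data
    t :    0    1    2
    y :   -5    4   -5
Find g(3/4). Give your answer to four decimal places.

Put m_i = g'' at the i-th knot. Here h = (1, 1) and Δ = (9, -9), so the interior equations h_(i-1)·m_(i-1) + 2(h_(i-1)+h_i)·m_i + h_i·m_(i+1) = 6(Δ_i − Δ_(i-1)) read
  1·m_0 + 4·m_1 + 1·m_2 = 6(Δ_1 - Δ_0) = -108
Natural end conditions: m_0 = m_2 = 0.
Hence m_0 = 0, m_1 = -27, m_2 = 0.
On [0, 1], g(t) = -5 + 27/2·t + 0·t² - 9/2·t³.
With t = 3/4: g(3/4) = 413/128.

3.2266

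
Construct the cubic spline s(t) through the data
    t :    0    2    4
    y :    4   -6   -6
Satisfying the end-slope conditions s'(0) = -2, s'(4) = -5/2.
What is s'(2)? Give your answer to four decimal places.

Write M_i for s''(x_i). With h_i = 2, 2 and divided differences Δ_i = -5, 0, the continuity of s' gives the tridiagonal system
  2·M_0 + 8·M_1 + 2·M_2 = 6(Δ_1 - Δ_0) = 30
Clamped end conditions give two more equations: 2h_0·M_0 + h_0·M_1 = 6(Δ_0 - s'(0)) = -18 and h_1·M_1 + 2h_1·M_2 = 6(s'(4) - Δ_1) = -15.
Forward elimination and back-substitution give M_0 = -67/8, M_1 = 31/4, M_2 = -61/8.
On [2, 4], s'(t) = b_1 + 2c_1·(t - 2) + 3d_1·(t - 2)² with b_1 = Δ_1 - h_1(2M_1 + M_2)/6 = -21/8, c_1 = M_1/2 = 31/8, d_1 = (M_2 - M_1)/(6h_1) = -41/32. So s'(2) = -21/8.

-2.6250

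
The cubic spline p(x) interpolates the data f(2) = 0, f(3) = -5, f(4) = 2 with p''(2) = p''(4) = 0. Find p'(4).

10

With σ_i denoting the second derivative at x_i, h_i = 1, 1, and Δ_i = (y_(i+1) − y_i)/h_i = -5, 7:
  1·σ_0 + 4·σ_1 + 1·σ_2 = 6(Δ_1 - Δ_0) = 72
Natural end conditions: σ_0 = σ_2 = 0.
Forward elimination and back-substitution give σ_0 = 0, σ_1 = 18, σ_2 = 0.
On [3, 4], p'(x) = b_1 + 2c_1·(x - 3) + 3d_1·(x - 3)² with b_1 = Δ_1 - h_1(2σ_1 + σ_2)/6 = 1, c_1 = σ_1/2 = 9, d_1 = (σ_2 - σ_1)/(6h_1) = -3. So p'(4) = 10.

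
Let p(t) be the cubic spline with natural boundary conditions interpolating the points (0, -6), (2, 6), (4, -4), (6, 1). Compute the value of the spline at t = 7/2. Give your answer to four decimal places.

-1.6844

Let σ_i = p''(x_i). Step sizes h_i = 2, 2, 2; slopes of the chords Δ_i = (y_(i+1) - y_i)/h_i = 6, -5, 5/2.
  2·σ_0 + 8·σ_1 + 2·σ_2 = 6(Δ_1 - Δ_0) = -66
  2·σ_1 + 8·σ_2 + 2·σ_3 = 6(Δ_2 - Δ_1) = 45
Natural end conditions: σ_0 = σ_3 = 0.
Hence σ_0 = 0, σ_1 = -103/10, σ_2 = 41/5, σ_3 = 0.
On [2, 4], p(t) = 6 - 13/15·(t - 2) - 103/20·(t - 2)² + 37/24·(t - 2)³.
With (t - 2) = 3/2: p(7/2) = -539/320.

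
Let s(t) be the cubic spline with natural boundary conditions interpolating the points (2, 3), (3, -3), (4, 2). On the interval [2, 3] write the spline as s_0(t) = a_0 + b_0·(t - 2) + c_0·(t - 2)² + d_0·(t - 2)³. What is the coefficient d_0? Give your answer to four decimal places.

2.7500

With M_i denoting the second derivative at x_i, h_i = 1, 1, and Δ_i = (y_(i+1) − y_i)/h_i = -6, 5:
  1·M_0 + 4·M_1 + 1·M_2 = 6(Δ_1 - Δ_0) = 66
Natural end conditions: M_0 = M_2 = 0.
Solving the tridiagonal system: M_0 = 0, M_1 = 33/2, M_2 = 0.
On [2, 3], with s_0(t) = a_0 + b_0·(t - 2) + c_0·(t - 2)² + d_0·(t - 2)³: c_0 = M_0/2 = 0, d_0 = (M_1 - M_0)/(6h_0) = 11/4, b_0 = Δ_0 - h_0(2M_0 + M_1)/6 = -35/4.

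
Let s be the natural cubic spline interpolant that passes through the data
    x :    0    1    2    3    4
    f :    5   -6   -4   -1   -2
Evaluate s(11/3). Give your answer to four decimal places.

With m_i denoting the second derivative at x_i, h_i = 1, 1, 1, 1, and Δ_i = (y_(i+1) − y_i)/h_i = -11, 2, 3, -1:
  1·m_0 + 4·m_1 + 1·m_2 = 6(Δ_1 - Δ_0) = 78
  1·m_1 + 4·m_2 + 1·m_3 = 6(Δ_2 - Δ_1) = 6
  1·m_2 + 4·m_3 + 1·m_4 = 6(Δ_3 - Δ_2) = -24
Natural end conditions: m_0 = m_4 = 0.
Solving the tridiagonal system: m_0 = 0, m_1 = 561/28, m_2 = -15/7, m_3 = -153/28, m_4 = 0.
On [3, 4], s(x) = -1 + 23/28·(x - 3) - 153/56·(x - 3)² + 51/56·(x - 3)³.
With (x - 3) = 2/3: s(11/3) = -88/63.

-1.3968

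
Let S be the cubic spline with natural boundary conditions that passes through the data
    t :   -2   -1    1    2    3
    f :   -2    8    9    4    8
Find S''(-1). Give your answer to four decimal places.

-7.6967

Put σ_i = S'' at the i-th knot. Here h = (1, 2, 1, 1) and Δ = (10, 1/2, -5, 4), so the interior equations h_(i-1)·σ_(i-1) + 2(h_(i-1)+h_i)·σ_i + h_i·σ_(i+1) = 6(Δ_i − Δ_(i-1)) read
  1·σ_0 + 6·σ_1 + 2·σ_2 = 6(Δ_1 - Δ_0) = -57
  2·σ_1 + 6·σ_2 + 1·σ_3 = 6(Δ_2 - Δ_1) = -33
  1·σ_2 + 4·σ_3 + 1·σ_4 = 6(Δ_3 - Δ_2) = 54
Natural end conditions: σ_0 = σ_4 = 0.
Solving the tridiagonal system: σ_0 = 0, σ_1 = -939/122, σ_2 = -330/61, σ_3 = 906/61, σ_4 = 0.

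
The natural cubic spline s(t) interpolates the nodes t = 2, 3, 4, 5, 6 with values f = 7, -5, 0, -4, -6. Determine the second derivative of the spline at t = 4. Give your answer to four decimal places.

-23.5714

Put M_i = s'' at the i-th knot. Here h = (1, 1, 1, 1) and Δ = (-12, 5, -4, -2), so the interior equations h_(i-1)·M_(i-1) + 2(h_(i-1)+h_i)·M_i + h_i·M_(i+1) = 6(Δ_i − Δ_(i-1)) read
  1·M_0 + 4·M_1 + 1·M_2 = 6(Δ_1 - Δ_0) = 102
  1·M_1 + 4·M_2 + 1·M_3 = 6(Δ_2 - Δ_1) = -54
  1·M_2 + 4·M_3 + 1·M_4 = 6(Δ_3 - Δ_2) = 12
Natural end conditions: M_0 = M_4 = 0.
Hence M_0 = 0, M_1 = 879/28, M_2 = -165/7, M_3 = 249/28, M_4 = 0.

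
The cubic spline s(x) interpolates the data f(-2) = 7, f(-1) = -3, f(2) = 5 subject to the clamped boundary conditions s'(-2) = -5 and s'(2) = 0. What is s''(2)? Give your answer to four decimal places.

-10.9167

Write M_i for s''(x_i). With h_i = 1, 3 and divided differences Δ_i = -10, 8/3, the continuity of s' gives the tridiagonal system
  1·M_0 + 8·M_1 + 3·M_2 = 6(Δ_1 - Δ_0) = 76
Clamped end conditions give two more equations: 2h_0·M_0 + h_0·M_1 = 6(Δ_0 - s'(-2)) = -30 and h_1·M_1 + 2h_1·M_2 = 6(s'(2) - Δ_1) = -16.
Solving: M_0 = -93/4, M_1 = 33/2, M_2 = -131/12.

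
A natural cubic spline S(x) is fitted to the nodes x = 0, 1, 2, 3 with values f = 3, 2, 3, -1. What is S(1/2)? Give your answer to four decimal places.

2.1750

With M_i denoting the second derivative at x_i, h_i = 1, 1, 1, and Δ_i = (y_(i+1) − y_i)/h_i = -1, 1, -4:
  1·M_0 + 4·M_1 + 1·M_2 = 6(Δ_1 - Δ_0) = 12
  1·M_1 + 4·M_2 + 1·M_3 = 6(Δ_2 - Δ_1) = -30
Natural end conditions: M_0 = M_3 = 0.
Solving: M_0 = 0, M_1 = 26/5, M_2 = -44/5, M_3 = 0.
On [0, 1], S(x) = 3 - 28/15·x + 0·x² + 13/15·x³.
With x = 1/2: S(1/2) = 87/40.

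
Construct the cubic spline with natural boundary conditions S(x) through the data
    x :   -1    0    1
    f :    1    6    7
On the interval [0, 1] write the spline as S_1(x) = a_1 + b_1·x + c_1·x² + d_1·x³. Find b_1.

3

Put m_i = S'' at the i-th knot. Here h = (1, 1) and Δ = (5, 1), so the interior equations h_(i-1)·m_(i-1) + 2(h_(i-1)+h_i)·m_i + h_i·m_(i+1) = 6(Δ_i − Δ_(i-1)) read
  1·m_0 + 4·m_1 + 1·m_2 = 6(Δ_1 - Δ_0) = -24
Natural end conditions: m_0 = m_2 = 0.
Solving: m_0 = 0, m_1 = -6, m_2 = 0.
On [0, 1], with S_1(x) = a_1 + b_1·x + c_1·x² + d_1·x³: c_1 = m_1/2 = -3, d_1 = (m_2 - m_1)/(6h_1) = 1, b_1 = Δ_1 - h_1(2m_1 + m_2)/6 = 3.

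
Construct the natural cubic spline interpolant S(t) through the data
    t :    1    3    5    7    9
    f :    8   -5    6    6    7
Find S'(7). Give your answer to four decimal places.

Put σ_i = S'' at the i-th knot. Here h = (2, 2, 2, 2) and Δ = (-13/2, 11/2, 0, 1/2), so the interior equations h_(i-1)·σ_(i-1) + 2(h_(i-1)+h_i)·σ_i + h_i·σ_(i+1) = 6(Δ_i − Δ_(i-1)) read
  2·σ_0 + 8·σ_1 + 2·σ_2 = 6(Δ_1 - Δ_0) = 72
  2·σ_1 + 8·σ_2 + 2·σ_3 = 6(Δ_2 - Δ_1) = -33
  2·σ_2 + 8·σ_3 + 2·σ_4 = 6(Δ_3 - Δ_2) = 3
Natural end conditions: σ_0 = σ_4 = 0.
Solving the tridiagonal system: σ_0 = 0, σ_1 = 1215/112, σ_2 = -207/28, σ_3 = 249/112, σ_4 = 0.
On [7, 9], S'(t) = b_3 + 2c_3·(t - 7) + 3d_3·(t - 7)² with b_3 = Δ_3 - h_3(2σ_3 + σ_4)/6 = -55/56, c_3 = σ_3/2 = 249/224, d_3 = (σ_4 - σ_3)/(6h_3) = -83/448. So S'(7) = -55/56.

-0.9821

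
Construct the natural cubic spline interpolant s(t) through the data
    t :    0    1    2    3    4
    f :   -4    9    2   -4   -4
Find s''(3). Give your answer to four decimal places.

Let σ_i = s''(x_i). Step sizes h_i = 1, 1, 1, 1; slopes of the chords Δ_i = (y_(i+1) - y_i)/h_i = 13, -7, -6, 0.
  1·σ_0 + 4·σ_1 + 1·σ_2 = 6(Δ_1 - Δ_0) = -120
  1·σ_1 + 4·σ_2 + 1·σ_3 = 6(Δ_2 - Δ_1) = 6
  1·σ_2 + 4·σ_3 + 1·σ_4 = 6(Δ_3 - Δ_2) = 36
Natural end conditions: σ_0 = σ_4 = 0.
Solving: σ_0 = 0, σ_1 = -447/14, σ_2 = 54/7, σ_3 = 99/14, σ_4 = 0.

7.0714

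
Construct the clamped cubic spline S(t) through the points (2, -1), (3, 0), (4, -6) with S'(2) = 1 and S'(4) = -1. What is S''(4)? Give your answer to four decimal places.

24.5000

Let σ_i = S''(x_i). Step sizes h_i = 1, 1; slopes of the chords Δ_i = (y_(i+1) - y_i)/h_i = 1, -6.
  1·σ_0 + 4·σ_1 + 1·σ_2 = 6(Δ_1 - Δ_0) = -42
Clamped end conditions give two more equations: 2h_0·σ_0 + h_0·σ_1 = 6(Δ_0 - S'(2)) = 0 and h_1·σ_1 + 2h_1·σ_2 = 6(S'(4) - Δ_1) = 30.
Solving: σ_0 = 19/2, σ_1 = -19, σ_2 = 49/2.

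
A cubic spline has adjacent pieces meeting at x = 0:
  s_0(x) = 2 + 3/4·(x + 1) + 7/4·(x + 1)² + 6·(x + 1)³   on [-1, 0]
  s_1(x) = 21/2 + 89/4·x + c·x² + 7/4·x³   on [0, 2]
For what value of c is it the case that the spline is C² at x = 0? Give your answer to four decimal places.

s_0''(x) = 7/2 + 36·(x + 1), so s_0''(0) = 79/2. On the right, s_1''(0) = 2c, so c = 79/4.

19.7500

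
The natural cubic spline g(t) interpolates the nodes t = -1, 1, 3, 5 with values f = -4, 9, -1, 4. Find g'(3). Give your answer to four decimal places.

-3.0333

With m_i denoting the second derivative at x_i, h_i = 2, 2, 2, and Δ_i = (y_(i+1) − y_i)/h_i = 13/2, -5, 5/2:
  2·m_0 + 8·m_1 + 2·m_2 = 6(Δ_1 - Δ_0) = -69
  2·m_1 + 8·m_2 + 2·m_3 = 6(Δ_2 - Δ_1) = 45
Natural end conditions: m_0 = m_3 = 0.
Solving: m_0 = 0, m_1 = -107/10, m_2 = 83/10, m_3 = 0.
On [3, 5], g'(t) = b_2 + 2c_2·(t - 3) + 3d_2·(t - 3)² with b_2 = Δ_2 - h_2(2m_2 + m_3)/6 = -91/30, c_2 = m_2/2 = 83/20, d_2 = (m_3 - m_2)/(6h_2) = -83/120. So g'(3) = -91/30.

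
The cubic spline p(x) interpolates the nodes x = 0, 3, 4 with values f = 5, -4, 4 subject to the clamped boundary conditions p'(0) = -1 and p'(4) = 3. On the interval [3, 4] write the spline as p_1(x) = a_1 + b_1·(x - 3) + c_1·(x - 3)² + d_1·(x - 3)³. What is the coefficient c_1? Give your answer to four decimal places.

7.2500

Let M_i = p''(x_i). Step sizes h_i = 3, 1; slopes of the chords Δ_i = (y_(i+1) - y_i)/h_i = -3, 8.
  3·M_0 + 8·M_1 + 1·M_2 = 6(Δ_1 - Δ_0) = 66
Clamped end conditions give two more equations: 2h_0·M_0 + h_0·M_1 = 6(Δ_0 - p'(0)) = -12 and h_1·M_1 + 2h_1·M_2 = 6(p'(4) - Δ_1) = -30.
Solving the tridiagonal system: M_0 = -37/4, M_1 = 29/2, M_2 = -89/4.
On [3, 4], with p_1(x) = a_1 + b_1·(x - 3) + c_1·(x - 3)² + d_1·(x - 3)³: c_1 = M_1/2 = 29/4, d_1 = (M_2 - M_1)/(6h_1) = -49/8, b_1 = Δ_1 - h_1(2M_1 + M_2)/6 = 55/8.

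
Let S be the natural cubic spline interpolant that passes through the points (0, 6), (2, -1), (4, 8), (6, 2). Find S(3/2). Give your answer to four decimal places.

-0.9781

Let m_i = S''(x_i). Step sizes h_i = 2, 2, 2; slopes of the chords Δ_i = (y_(i+1) - y_i)/h_i = -7/2, 9/2, -3.
  2·m_0 + 8·m_1 + 2·m_2 = 6(Δ_1 - Δ_0) = 48
  2·m_1 + 8·m_2 + 2·m_3 = 6(Δ_2 - Δ_1) = -45
Natural end conditions: m_0 = m_3 = 0.
Forward elimination and back-substitution give m_0 = 0, m_1 = 79/10, m_2 = -38/5, m_3 = 0.
On [0, 2], S(x) = 6 - 92/15·x + 0·x² + 79/120·x³.
With x = 3/2: S(3/2) = -313/320.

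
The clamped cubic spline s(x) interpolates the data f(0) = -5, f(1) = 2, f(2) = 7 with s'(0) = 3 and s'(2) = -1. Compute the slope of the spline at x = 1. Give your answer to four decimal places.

With m_i denoting the second derivative at x_i, h_i = 1, 1, and Δ_i = (y_(i+1) − y_i)/h_i = 7, 5:
  1·m_0 + 4·m_1 + 1·m_2 = 6(Δ_1 - Δ_0) = -12
Clamped end conditions give two more equations: 2h_0·m_0 + h_0·m_1 = 6(Δ_0 - s'(0)) = 24 and h_1·m_1 + 2h_1·m_2 = 6(s'(2) - Δ_1) = -36.
Solving: m_0 = 13, m_1 = -2, m_2 = -17.
On [1, 2], s'(x) = b_1 + 2c_1·(x - 1) + 3d_1·(x - 1)² with b_1 = Δ_1 - h_1(2m_1 + m_2)/6 = 17/2, c_1 = m_1/2 = -1, d_1 = (m_2 - m_1)/(6h_1) = -5/2. So s'(1) = 17/2.

8.5000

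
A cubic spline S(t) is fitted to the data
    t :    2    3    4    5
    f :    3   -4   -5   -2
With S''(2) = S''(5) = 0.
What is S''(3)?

With M_i denoting the second derivative at x_i, h_i = 1, 1, 1, and Δ_i = (y_(i+1) − y_i)/h_i = -7, -1, 3:
  1·M_0 + 4·M_1 + 1·M_2 = 6(Δ_1 - Δ_0) = 36
  1·M_1 + 4·M_2 + 1·M_3 = 6(Δ_2 - Δ_1) = 24
Natural end conditions: M_0 = M_3 = 0.
Solving the tridiagonal system: M_0 = 0, M_1 = 8, M_2 = 4, M_3 = 0.

8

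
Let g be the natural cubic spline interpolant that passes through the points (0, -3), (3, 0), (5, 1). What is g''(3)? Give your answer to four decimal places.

-0.3000

Put m_i = g'' at the i-th knot. Here h = (3, 2) and Δ = (1, 1/2), so the interior equations h_(i-1)·m_(i-1) + 2(h_(i-1)+h_i)·m_i + h_i·m_(i+1) = 6(Δ_i − Δ_(i-1)) read
  3·m_0 + 10·m_1 + 2·m_2 = 6(Δ_1 - Δ_0) = -3
Natural end conditions: m_0 = m_2 = 0.
Hence m_0 = 0, m_1 = -3/10, m_2 = 0.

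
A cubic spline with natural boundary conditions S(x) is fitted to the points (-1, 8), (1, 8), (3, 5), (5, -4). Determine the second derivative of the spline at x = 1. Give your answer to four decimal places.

-0.6000

With m_i denoting the second derivative at x_i, h_i = 2, 2, 2, and Δ_i = (y_(i+1) − y_i)/h_i = 0, -3/2, -9/2:
  2·m_0 + 8·m_1 + 2·m_2 = 6(Δ_1 - Δ_0) = -9
  2·m_1 + 8·m_2 + 2·m_3 = 6(Δ_2 - Δ_1) = -18
Natural end conditions: m_0 = m_3 = 0.
Forward elimination and back-substitution give m_0 = 0, m_1 = -3/5, m_2 = -21/10, m_3 = 0.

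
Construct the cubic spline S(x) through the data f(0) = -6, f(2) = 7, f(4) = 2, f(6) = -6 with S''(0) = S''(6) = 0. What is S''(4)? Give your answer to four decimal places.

0.6000

Let m_i = S''(x_i). Step sizes h_i = 2, 2, 2; slopes of the chords Δ_i = (y_(i+1) - y_i)/h_i = 13/2, -5/2, -4.
  2·m_0 + 8·m_1 + 2·m_2 = 6(Δ_1 - Δ_0) = -54
  2·m_1 + 8·m_2 + 2·m_3 = 6(Δ_2 - Δ_1) = -9
Natural end conditions: m_0 = m_3 = 0.
Hence m_0 = 0, m_1 = -69/10, m_2 = 3/5, m_3 = 0.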